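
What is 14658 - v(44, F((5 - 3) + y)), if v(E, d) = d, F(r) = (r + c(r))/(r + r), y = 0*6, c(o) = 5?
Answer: 58625/4 ≈ 14656.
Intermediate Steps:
y = 0
F(r) = (5 + r)/(2*r) (F(r) = (r + 5)/(r + r) = (5 + r)/((2*r)) = (5 + r)*(1/(2*r)) = (5 + r)/(2*r))
14658 - v(44, F((5 - 3) + y)) = 14658 - (5 + ((5 - 3) + 0))/(2*((5 - 3) + 0)) = 14658 - (5 + (2 + 0))/(2*(2 + 0)) = 14658 - (5 + 2)/(2*2) = 14658 - 7/(2*2) = 14658 - 1*7/4 = 14658 - 7/4 = 58625/4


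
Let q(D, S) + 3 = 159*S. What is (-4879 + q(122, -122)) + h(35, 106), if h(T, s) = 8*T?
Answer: -24000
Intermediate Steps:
q(D, S) = -3 + 159*S
(-4879 + q(122, -122)) + h(35, 106) = (-4879 + (-3 + 159*(-122))) + 8*35 = (-4879 + (-3 - 19398)) + 280 = (-4879 - 19401) + 280 = -24280 + 280 = -24000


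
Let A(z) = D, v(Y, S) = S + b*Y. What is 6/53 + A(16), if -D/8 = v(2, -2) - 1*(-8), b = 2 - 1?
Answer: -3386/53 ≈ -63.887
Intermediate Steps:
b = 1
v(Y, S) = S + Y (v(Y, S) = S + 1*Y = S + Y)
D = -64 (D = -8*((-2 + 2) - 1*(-8)) = -8*(0 + 8) = -8*8 = -64)
A(z) = -64
6/53 + A(16) = 6/53 - 64 = -3386/53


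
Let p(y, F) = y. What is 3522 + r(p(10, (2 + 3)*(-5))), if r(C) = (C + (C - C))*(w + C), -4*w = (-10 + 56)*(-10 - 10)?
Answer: 5922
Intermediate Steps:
w = 230 (w = -(-10 + 56)*(-10 - 10)/4 = -23*(-20)/2 = -1/4*(-920) = 230)
r(C) = C*(230 + C) (r(C) = (C + (C - C))*(230 + C) = (C + 0)*(230 + C) = C*(230 + C))
3522 + r(p(10, (2 + 3)*(-5))) = 3522 + 10*(230 + 10) = 3522 + 10*240 = 3522 + 2400 = 5922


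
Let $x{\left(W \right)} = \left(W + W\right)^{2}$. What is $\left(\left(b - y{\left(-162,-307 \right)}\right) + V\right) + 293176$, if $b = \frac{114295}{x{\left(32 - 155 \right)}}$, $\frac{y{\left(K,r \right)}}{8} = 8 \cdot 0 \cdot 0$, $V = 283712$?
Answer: $\frac{34911068503}{60516} \approx 5.7689 \cdot 10^{5}$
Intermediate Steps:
$x{\left(W \right)} = 4 W^{2}$ ($x{\left(W \right)} = \left(2 W\right)^{2} = 4 W^{2}$)
$y{\left(K,r \right)} = 0$ ($y{\left(K,r \right)} = 8 \cdot 8 \cdot 0 \cdot 0 = 8 \cdot 0 \cdot 0 = 8 \cdot 0 = 0$)
$b = \frac{114295}{60516}$ ($b = \frac{114295}{4 \left(32 - 155\right)^{2}} = \frac{114295}{4 \left(-123\right)^{2}} = \frac{114295}{4 \cdot 15129} = \frac{114295}{60516} \approx 1.8887$)
$\left(\left(b - y{\left(-162,-307 \right)}\right) + V\right) + 293176 = \left(\left(\frac{114295}{60516} - 0\right) + 283712\right) + 293176 = \left(\left(\frac{114295}{60516} + 0\right) + 283712\right) + 293176 = \left(\frac{114295}{60516} + 283712\right) + 293176 = \frac{17169229687}{60516} + 293176 = \frac{34911068503}{60516}$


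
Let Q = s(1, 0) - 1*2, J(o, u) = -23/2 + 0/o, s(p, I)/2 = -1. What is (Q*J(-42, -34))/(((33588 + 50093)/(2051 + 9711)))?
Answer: 541052/83681 ≈ 6.4657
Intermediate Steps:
s(p, I) = -2 (s(p, I) = 2*(-1) = -2)
J(o, u) = -23/2 (J(o, u) = -23*½ + 0 = -23/2 + 0 = -23/2)
Q = -4 (Q = -2 - 1*2 = -2 - 2 = -4)
(Q*J(-42, -34))/(((33588 + 50093)/(2051 + 9711))) = (-4*(-23/2))/(((33588 + 50093)/(2051 + 9711))) = 46/((83681/11762)) = 46/((83681*(1/11762))) = 46/(83681/11762) = 46*(11762/83681) = 541052/83681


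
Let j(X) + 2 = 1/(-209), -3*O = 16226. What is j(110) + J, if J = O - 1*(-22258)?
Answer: 10563275/627 ≈ 16847.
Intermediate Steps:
O = -16226/3 (O = -⅓*16226 = -16226/3 ≈ -5408.7)
j(X) = -419/209 (j(X) = -2 + 1/(-209) = -2 - 1/209 = -419/209)
J = 50548/3 (J = -16226/3 - 1*(-22258) = -16226/3 + 22258 = 50548/3 ≈ 16849.)
j(110) + J = -419/209 + 50548/3 = 10563275/627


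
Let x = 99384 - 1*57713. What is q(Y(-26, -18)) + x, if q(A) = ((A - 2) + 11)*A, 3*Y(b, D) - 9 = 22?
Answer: 376837/9 ≈ 41871.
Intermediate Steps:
Y(b, D) = 31/3 (Y(b, D) = 3 + (⅓)*22 = 3 + 22/3 = 31/3)
x = 41671 (x = 99384 - 57713 = 41671)
q(A) = A*(9 + A) (q(A) = ((-2 + A) + 11)*A = (9 + A)*A = A*(9 + A))
q(Y(-26, -18)) + x = 31*(9 + 31/3)/3 + 41671 = (31/3)*(58/3) + 41671 = 1798/9 + 41671 = 376837/9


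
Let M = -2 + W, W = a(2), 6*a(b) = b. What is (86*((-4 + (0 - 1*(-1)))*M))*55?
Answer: 23650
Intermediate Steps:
a(b) = b/6
W = ⅓ (W = (⅙)*2 = ⅓ ≈ 0.33333)
M = -5/3 (M = -2 + ⅓ = -5/3 ≈ -1.6667)
(86*((-4 + (0 - 1*(-1)))*M))*55 = (86*((-4 + (0 - 1*(-1)))*(-5/3)))*55 = (86*((-4 + (0 + 1))*(-5/3)))*55 = (86*((-4 + 1)*(-5/3)))*55 = (86*(-3*(-5/3)))*55 = (86*5)*55 = 430*55 = 23650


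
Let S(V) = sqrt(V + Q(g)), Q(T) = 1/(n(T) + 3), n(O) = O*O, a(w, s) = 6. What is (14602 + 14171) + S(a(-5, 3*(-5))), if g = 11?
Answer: 28773 + sqrt(23095)/62 ≈ 28775.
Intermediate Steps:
n(O) = O**2
Q(T) = 1/(3 + T**2) (Q(T) = 1/(T**2 + 3) = 1/(3 + T**2))
S(V) = sqrt(1/124 + V) (S(V) = sqrt(V + 1/(3 + 11**2)) = sqrt(V + 1/(3 + 121)) = sqrt(V + 1/124) = sqrt(1/124 + V))
(14602 + 14171) + S(a(-5, 3*(-5))) = (14602 + 14171) + sqrt(31 + 3844*6)/62 = 28773 + sqrt(31 + 23064)/62 = 28773 + sqrt(23095)/62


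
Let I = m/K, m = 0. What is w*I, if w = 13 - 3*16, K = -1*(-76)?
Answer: 0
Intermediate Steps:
K = 76
w = -35 (w = 13 - 48 = -35)
I = 0 (I = 0/76 = 0*(1/76) = 0)
w*I = -35*0 = 0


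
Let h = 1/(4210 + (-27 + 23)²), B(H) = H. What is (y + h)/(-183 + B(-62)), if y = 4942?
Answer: -20884893/1035370 ≈ -20.171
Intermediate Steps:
h = 1/4226 (h = 1/(4210 + (-4)²) = 1/(4210 + 16) = 1/4226 ≈ 0.00023663)
(y + h)/(-183 + B(-62)) = (4942 + 1/4226)/(-183 - 62) = (20884893/4226)/(-245) = (20884893/4226)*(-1/245) = -20884893/1035370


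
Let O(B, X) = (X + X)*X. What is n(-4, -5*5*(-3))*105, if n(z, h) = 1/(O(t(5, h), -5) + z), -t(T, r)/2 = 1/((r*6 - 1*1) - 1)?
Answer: 105/46 ≈ 2.2826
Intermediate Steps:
t(T, r) = -2/(-2 + 6*r) (t(T, r) = -2/((r*6 - 1*1) - 1) = -2/((6*r - 1) - 1) = -2/((-1 + 6*r) - 1) = -2/(-2 + 6*r))
O(B, X) = 2*X² (O(B, X) = (2*X)*X = 2*X²)
n(z, h) = 1/(50 + z) (n(z, h) = 1/(2*(-5)² + z) = 1/(2*25 + z) = 1/(50 + z))
n(-4, -5*5*(-3))*105 = 105/(50 - 4) = 105/46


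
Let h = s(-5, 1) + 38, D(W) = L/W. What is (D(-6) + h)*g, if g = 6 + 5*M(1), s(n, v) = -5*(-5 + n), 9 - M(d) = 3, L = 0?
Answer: 3168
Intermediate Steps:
D(W) = 0 (D(W) = 0/W = 0)
M(d) = 6 (M(d) = 9 - 1*3 = 9 - 3 = 6)
s(n, v) = 25 - 5*n
g = 36 (g = 6 + 5*6 = 6 + 30 = 36)
h = 88 (h = (25 - 5*(-5)) + 38 = (25 + 25) + 38 = 50 + 38 = 88)
(D(-6) + h)*g = (0 + 88)*36 = 88*36 = 3168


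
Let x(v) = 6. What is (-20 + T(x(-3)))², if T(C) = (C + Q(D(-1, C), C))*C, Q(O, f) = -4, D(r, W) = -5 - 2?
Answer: 64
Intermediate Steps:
D(r, W) = -7
T(C) = C*(-4 + C) (T(C) = (C - 4)*C = (-4 + C)*C = C*(-4 + C))
(-20 + T(x(-3)))² = (-20 + 6*(-4 + 6))² = (-20 + 6*2)² = (-20 + 12)² = (-8)² = 64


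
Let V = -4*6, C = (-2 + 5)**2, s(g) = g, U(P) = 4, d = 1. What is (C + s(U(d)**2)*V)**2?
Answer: 140625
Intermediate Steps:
C = 9 (C = 3**2 = 9)
V = -24
(C + s(U(d)**2)*V)**2 = (9 + 4**2*(-24))**2 = (9 + 16*(-24))**2 = (9 - 384)**2 = (-375)**2 = 140625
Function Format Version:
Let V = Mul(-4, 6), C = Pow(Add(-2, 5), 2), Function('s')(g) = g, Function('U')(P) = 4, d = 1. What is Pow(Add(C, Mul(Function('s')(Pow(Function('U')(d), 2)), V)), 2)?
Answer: 140625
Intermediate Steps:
C = 9 (C = Pow(3, 2) = 9)
V = -24
Pow(Add(C, Mul(Function('s')(Pow(Function('U')(d), 2)), V)), 2) = Pow(Add(9, Mul(Pow(4, 2), -24)), 2) = Pow(Add(9, Mul(16, -24)), 2) = Pow(Add(9, -384), 2) = Pow(-375, 2) = 140625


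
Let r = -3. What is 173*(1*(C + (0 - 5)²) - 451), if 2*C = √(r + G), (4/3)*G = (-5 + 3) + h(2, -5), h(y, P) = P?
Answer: -73698 + 173*I*√33/4 ≈ -73698.0 + 248.45*I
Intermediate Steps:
G = -21/4 (G = 3*((-5 + 3) - 5)/4 = 3*(-2 - 5)/4 = (¾)*(-7) = -21/4 ≈ -5.2500)
C = I*√33/4 (C = √(-3 - 21/4)/2 = √(-33/4)/2 = (I*√33/2)/2 = I*√33/4 ≈ 1.4361*I)
173*(1*(C + (0 - 5)²) - 451) = 173*(1*(I*√33/4 + (0 - 5)²) - 451) = 173*(1*(I*√33/4 + (-5)²) - 451) = 173*(1*(I*√33/4 + 25) - 451) = 173*(1*(25 + I*√33/4) - 451) = 173*((25 + I*√33/4) - 451) = 173*(-426 + I*√33/4) = -73698 + 173*I*√33/4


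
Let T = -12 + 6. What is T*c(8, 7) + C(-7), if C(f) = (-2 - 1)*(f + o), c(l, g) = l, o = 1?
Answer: -30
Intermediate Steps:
T = -6
C(f) = -3 - 3*f (C(f) = (-2 - 1)*(f + 1) = -3*(1 + f) = -3 - 3*f)
T*c(8, 7) + C(-7) = -6*8 + (-3 - 3*(-7)) = -48 + (-3 + 21) = -48 + 18 = -30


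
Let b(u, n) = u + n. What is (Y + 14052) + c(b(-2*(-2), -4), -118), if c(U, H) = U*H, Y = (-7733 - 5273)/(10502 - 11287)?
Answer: 11043826/785 ≈ 14069.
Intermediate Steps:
Y = 13006/785 (Y = -13006/(-785) = -13006*(-1/785) = 13006/785 ≈ 16.568)
b(u, n) = n + u
c(U, H) = H*U
(Y + 14052) + c(b(-2*(-2), -4), -118) = (13006/785 + 14052) - 118*(-4 - 2*(-2)) = 11043826/785 - 118*(-4 + 4) = 11043826/785 - 118*0 = 11043826/785 + 0 = 11043826/785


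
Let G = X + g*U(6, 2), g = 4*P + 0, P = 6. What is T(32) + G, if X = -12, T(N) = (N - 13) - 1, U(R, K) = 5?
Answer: 126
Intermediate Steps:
g = 24 (g = 4*6 + 0 = 24 + 0 = 24)
T(N) = -14 + N (T(N) = (-13 + N) - 1 = -14 + N)
G = 108 (G = -12 + 24*5 = -12 + 120 = 108)
T(32) + G = (-14 + 32) + 108 = 18 + 108 = 126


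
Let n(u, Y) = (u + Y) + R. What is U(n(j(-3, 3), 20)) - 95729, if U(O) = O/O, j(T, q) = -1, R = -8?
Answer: -95728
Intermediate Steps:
n(u, Y) = -8 + Y + u (n(u, Y) = (u + Y) - 8 = (Y + u) - 8 = -8 + Y + u)
U(O) = 1
U(n(j(-3, 3), 20)) - 95729 = 1 - 95729 = -95728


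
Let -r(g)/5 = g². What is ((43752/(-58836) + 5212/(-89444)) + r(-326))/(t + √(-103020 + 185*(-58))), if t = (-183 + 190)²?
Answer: -407809195943485/1819189865919 + 1456461414083875*I*√182/12734329061433 ≈ -224.17 + 1543.0*I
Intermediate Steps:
r(g) = -5*g²
t = 49 (t = 7² = 49)
((43752/(-58836) + 5212/(-89444)) + r(-326))/(t + √(-103020 + 185*(-58))) = ((43752/(-58836) + 5212/(-89444)) - 5*(-326)²)/(49 + √(-103020 + 185*(-58))) = ((43752*(-1/58836) + 5212*(-1/89444)) - 5*106276)/(49 + √(-103020 - 10730)) = ((-3646/4903 - 1303/22361) - 531380)/(49 + √(-113750)) = (-87916815/109635983 - 531380)/(49 + 25*I*√182) = -58258456563355/(109635983*(49 + 25*I*√182))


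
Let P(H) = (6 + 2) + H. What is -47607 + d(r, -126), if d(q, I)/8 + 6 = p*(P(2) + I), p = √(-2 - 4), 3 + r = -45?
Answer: -47655 - 928*I*√6 ≈ -47655.0 - 2273.1*I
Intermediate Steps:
r = -48 (r = -3 - 45 = -48)
p = I*√6 (p = √(-6) = I*√6 ≈ 2.4495*I)
P(H) = 8 + H
d(q, I) = -48 + 8*I*√6*(10 + I) (d(q, I) = -48 + 8*((I*√6)*((8 + 2) + I)) = -48 + 8*((I*√6)*(10 + I)) = -48 + 8*(I*√6*(10 + I)) = -48 + 8*I*√6*(10 + I))
-47607 + d(r, -126) = -47607 + (-48 + 80*I*√6 + 8*I*(-126)*√6) = -47607 + (-48 + 80*I*√6 - 1008*I*√6) = -47607 + (-48 - 928*I*√6) = -47655 - 928*I*√6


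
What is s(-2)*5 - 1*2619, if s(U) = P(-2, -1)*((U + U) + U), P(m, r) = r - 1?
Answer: -2559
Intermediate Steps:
P(m, r) = -1 + r
s(U) = -6*U (s(U) = (-1 - 1)*((U + U) + U) = -2*(2*U + U) = -6*U)
s(-2)*5 - 1*2619 = -6*(-2)*5 - 1*2619 = 12*5 - 2619 = 60 - 2619 = -2559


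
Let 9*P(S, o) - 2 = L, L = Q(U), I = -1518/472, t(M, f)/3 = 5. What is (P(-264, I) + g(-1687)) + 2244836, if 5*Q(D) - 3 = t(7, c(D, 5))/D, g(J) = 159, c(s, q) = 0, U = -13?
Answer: 1313322229/585 ≈ 2.2450e+6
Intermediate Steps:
t(M, f) = 15 (t(M, f) = 3*5 = 15)
Q(D) = 3/5 + 3/D (Q(D) = 3/5 + (15/D)/5 = 3/5 + 3/D)
I = -759/236 (I = -1518*1/472 = -759/236 ≈ -3.2161)
L = 24/65 (L = 3/5 + 3/(-13) = 3/5 + 3*(-1/13) = 3/5 - 3/13 = 24/65 ≈ 0.36923)
P(S, o) = 154/585 (P(S, o) = 2/9 + (1/9)*(24/65) = 2/9 + 8/195 = 154/585)
(P(-264, I) + g(-1687)) + 2244836 = (154/585 + 159) + 2244836 = 93169/585 + 2244836 = 1313322229/585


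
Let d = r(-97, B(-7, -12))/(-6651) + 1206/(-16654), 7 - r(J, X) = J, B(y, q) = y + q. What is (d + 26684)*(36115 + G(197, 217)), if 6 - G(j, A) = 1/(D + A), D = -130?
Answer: 4644124896944393482/4818310299 ≈ 9.6385e+8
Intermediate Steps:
B(y, q) = q + y
r(J, X) = 7 - J
G(j, A) = 6 - 1/(-130 + A)
d = -4876561/55382877 (d = (7 - 1*(-97))/(-6651) + 1206/(-16654) = (7 + 97)*(-1/6651) + 1206*(-1/16654) = 104*(-1/6651) - 603/8327 = -104/6651 - 603/8327 = -4876561/55382877 ≈ -0.088052)
(d + 26684)*(36115 + G(197, 217)) = (-4876561/55382877 + 26684)*(36115 + (-781 + 6*217)/(-130 + 217)) = 1477831813307*(36115 + (-781 + 1302)/87)/55382877 = 1477831813307*(36115 + (1/87)*521)/55382877 = 1477831813307*(36115 + 521/87)/55382877 = (1477831813307/55382877)*(3142526/87) = 4644124896944393482/4818310299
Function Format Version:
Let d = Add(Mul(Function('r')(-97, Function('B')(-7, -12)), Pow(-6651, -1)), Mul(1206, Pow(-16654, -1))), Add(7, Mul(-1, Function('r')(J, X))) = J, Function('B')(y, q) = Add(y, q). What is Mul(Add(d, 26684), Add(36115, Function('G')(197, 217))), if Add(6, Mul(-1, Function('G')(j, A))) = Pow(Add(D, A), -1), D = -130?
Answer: Rational(4644124896944393482, 4818310299) ≈ 9.6385e+8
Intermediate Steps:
Function('B')(y, q) = Add(q, y)
Function('r')(J, X) = Add(7, Mul(-1, J))
Function('G')(j, A) = Add(6, Mul(-1, Pow(Add(-130, A), -1)))
d = Rational(-4876561, 55382877) (d = Add(Mul(Add(7, Mul(-1, -97)), Pow(-6651, -1)), Mul(1206, Pow(-16654, -1))) = Add(Mul(Add(7, 97), Rational(-1, 6651)), Mul(1206, Rational(-1, 16654))) = Add(Mul(104, Rational(-1, 6651)), Rational(-603, 8327)) = Add(Rational(-104, 6651), Rational(-603, 8327)) = Rational(-4876561, 55382877) ≈ -0.088052)
Mul(Add(d, 26684), Add(36115, Function('G')(197, 217))) = Mul(Add(Rational(-4876561, 55382877), 26684), Add(36115, Mul(Pow(Add(-130, 217), -1), Add(-781, Mul(6, 217))))) = Mul(Rational(1477831813307, 55382877), Add(36115, Mul(Pow(87, -1), Add(-781, 1302)))) = Mul(Rational(1477831813307, 55382877), Add(36115, Mul(Rational(1, 87), 521))) = Mul(Rational(1477831813307, 55382877), Add(36115, Rational(521, 87))) = Mul(Rational(1477831813307, 55382877), Rational(3142526, 87)) = Rational(4644124896944393482, 4818310299)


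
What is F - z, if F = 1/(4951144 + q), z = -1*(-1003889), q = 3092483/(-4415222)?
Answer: -21945411904719339943/21860396821485 ≈ -1.0039e+6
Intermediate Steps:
q = -3092483/4415222 (q = 3092483*(-1/4415222) = -3092483/4415222 ≈ -0.70041)
z = 1003889
F = 4415222/21860396821485 (F = 1/(4951144 - 3092483/4415222) = 1/(21860396821485/4415222) = 4415222/21860396821485 ≈ 2.0197e-7)
F - z = 4415222/21860396821485 - 1*1003889 = 4415222/21860396821485 - 1003889 = -21945411904719339943/21860396821485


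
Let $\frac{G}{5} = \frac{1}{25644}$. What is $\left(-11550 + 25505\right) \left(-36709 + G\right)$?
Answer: $- \frac{13136756822405}{25644} \approx -5.1227 \cdot 10^{8}$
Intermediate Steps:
$G = \frac{5}{25644} \approx 0.00019498$
$\left(-11550 + 25505\right) \left(-36709 + G\right) = \left(-11550 + 25505\right) \left(-36709 + \frac{5}{25644}\right) = 13955 \left(- \frac{941365591}{25644}\right) = - \frac{13136756822405}{25644}$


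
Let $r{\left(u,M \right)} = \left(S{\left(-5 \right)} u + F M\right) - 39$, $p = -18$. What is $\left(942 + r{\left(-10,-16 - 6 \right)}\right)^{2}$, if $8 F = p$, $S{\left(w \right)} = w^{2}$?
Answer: $\frac{1974025}{4} \approx 4.9351 \cdot 10^{5}$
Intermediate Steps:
$F = - \frac{9}{4}$ ($F = \frac{1}{8} \left(-18\right) = - \frac{9}{4} \approx -2.25$)
$r{\left(u,M \right)} = -39 + 25 u - \frac{9 M}{4}$ ($r{\left(u,M \right)} = \left(\left(-5\right)^{2} u - \frac{9 M}{4}\right) - 39 = \left(25 u - \frac{9 M}{4}\right) - 39 = -39 + 25 u - \frac{9 M}{4}$)
$\left(942 + r{\left(-10,-16 - 6 \right)}\right)^{2} = \left(942 - \left(289 + \frac{9 \left(-16 - 6\right)}{4}\right)\right)^{2} = \left(942 - \frac{479}{2}\right)^{2} = \left(\frac{1405}{2}\right)^{2} = \frac{1974025}{4}$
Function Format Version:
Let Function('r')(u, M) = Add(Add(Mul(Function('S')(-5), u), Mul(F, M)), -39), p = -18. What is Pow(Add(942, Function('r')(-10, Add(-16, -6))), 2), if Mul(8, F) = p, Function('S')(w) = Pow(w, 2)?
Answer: Rational(1974025, 4) ≈ 4.9351e+5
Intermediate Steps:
F = Rational(-9, 4) (F = Mul(Rational(1, 8), -18) = Rational(-9, 4) ≈ -2.2500)
Function('r')(u, M) = Add(-39, Mul(25, u), Mul(Rational(-9, 4), M)) (Function('r')(u, M) = Add(Add(Mul(Pow(-5, 2), u), Mul(Rational(-9, 4), M)), -39) = Add(Add(Mul(25, u), Mul(Rational(-9, 4), M)), -39) = Add(-39, Mul(25, u), Mul(Rational(-9, 4), M)))
Pow(Add(942, Function('r')(-10, Add(-16, -6))), 2) = Pow(Add(942, Add(-39, Mul(25, -10), Mul(Rational(-9, 4), Add(-16, -6)))), 2) = Pow(Add(942, Add(-39, -250, Mul(Rational(-9, 4), -22))), 2) = Pow(Add(942, Add(-39, -250, Rational(99, 2))), 2) = Pow(Add(942, Rational(-479, 2)), 2) = Pow(Rational(1405, 2), 2) = Rational(1974025, 4)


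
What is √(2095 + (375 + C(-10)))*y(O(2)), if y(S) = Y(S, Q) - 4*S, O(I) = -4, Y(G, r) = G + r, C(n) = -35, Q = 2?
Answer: 14*√2435 ≈ 690.84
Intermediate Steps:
y(S) = 2 - 3*S (y(S) = (S + 2) - 4*S = (2 + S) - 4*S = 2 - 3*S)
√(2095 + (375 + C(-10)))*y(O(2)) = √(2095 + (375 - 35))*(2 - 3*(-4)) = √(2095 + 340)*(2 + 12) = √2435*14 = 14*√2435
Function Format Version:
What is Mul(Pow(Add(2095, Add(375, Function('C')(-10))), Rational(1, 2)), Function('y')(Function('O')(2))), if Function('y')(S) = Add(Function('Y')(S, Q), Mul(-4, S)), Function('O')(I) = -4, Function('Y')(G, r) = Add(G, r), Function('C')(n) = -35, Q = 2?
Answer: Mul(14, Pow(2435, Rational(1, 2))) ≈ 690.84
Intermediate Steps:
Function('y')(S) = Add(2, Mul(-3, S)) (Function('y')(S) = Add(Add(S, 2), Mul(-4, S)) = Add(Add(2, S), Mul(-4, S)) = Add(2, Mul(-3, S)))
Mul(Pow(Add(2095, Add(375, Function('C')(-10))), Rational(1, 2)), Function('y')(Function('O')(2))) = Mul(Pow(Add(2095, Add(375, -35)), Rational(1, 2)), Add(2, Mul(-3, -4))) = Mul(Pow(Add(2095, 340), Rational(1, 2)), Add(2, 12)) = Mul(Pow(2435, Rational(1, 2)), 14) = Mul(14, Pow(2435, Rational(1, 2)))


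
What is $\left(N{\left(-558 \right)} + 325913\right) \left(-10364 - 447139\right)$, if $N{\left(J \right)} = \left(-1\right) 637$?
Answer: $-148814745828$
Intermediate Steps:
$N{\left(J \right)} = -637$
$\left(N{\left(-558 \right)} + 325913\right) \left(-10364 - 447139\right) = \left(-637 + 325913\right) \left(-10364 - 447139\right) = 325276 \left(-457503\right) = -148814745828$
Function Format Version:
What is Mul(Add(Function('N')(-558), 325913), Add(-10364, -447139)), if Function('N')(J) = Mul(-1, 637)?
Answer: -148814745828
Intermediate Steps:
Function('N')(J) = -637
Mul(Add(Function('N')(-558), 325913), Add(-10364, -447139)) = Mul(Add(-637, 325913), Add(-10364, -447139)) = Mul(325276, -457503) = -148814745828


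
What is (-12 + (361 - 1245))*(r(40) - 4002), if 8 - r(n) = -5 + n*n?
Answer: 5007744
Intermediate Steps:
r(n) = 13 - n² (r(n) = 8 - (-5 + n*n) = 8 - (-5 + n²) = 8 + (5 - n²) = 13 - n²)
(-12 + (361 - 1245))*(r(40) - 4002) = (-12 + (361 - 1245))*((13 - 1*40²) - 4002) = (-12 - 884)*((13 - 1*1600) - 4002) = -896*((13 - 1600) - 4002) = -896*(-1587 - 4002) = -896*(-5589) = 5007744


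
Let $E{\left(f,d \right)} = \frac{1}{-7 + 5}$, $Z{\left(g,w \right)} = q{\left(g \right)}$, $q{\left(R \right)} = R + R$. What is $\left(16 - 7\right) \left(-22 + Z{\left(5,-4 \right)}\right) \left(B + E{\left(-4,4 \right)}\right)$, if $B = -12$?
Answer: $1350$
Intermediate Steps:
$q{\left(R \right)} = 2 R$
$Z{\left(g,w \right)} = 2 g$
$E{\left(f,d \right)} = - \frac{1}{2}$ ($E{\left(f,d \right)} = \frac{1}{-2} = - \frac{1}{2}$)
$\left(16 - 7\right) \left(-22 + Z{\left(5,-4 \right)}\right) \left(B + E{\left(-4,4 \right)}\right) = \left(16 - 7\right) \left(-22 + 2 \cdot 5\right) \left(-12 - \frac{1}{2}\right) = 9 \left(-22 + 10\right) \left(- \frac{25}{2}\right) = 9 \left(-12\right) \left(- \frac{25}{2}\right) = \left(-108\right) \left(- \frac{25}{2}\right) = 1350$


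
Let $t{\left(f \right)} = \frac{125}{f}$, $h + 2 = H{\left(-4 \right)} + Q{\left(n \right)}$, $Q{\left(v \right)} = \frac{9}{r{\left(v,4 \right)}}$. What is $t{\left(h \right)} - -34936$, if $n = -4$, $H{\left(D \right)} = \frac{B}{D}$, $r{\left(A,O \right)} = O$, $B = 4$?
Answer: $\frac{104308}{3} \approx 34769.0$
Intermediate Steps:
$H{\left(D \right)} = \frac{4}{D}$
$Q{\left(v \right)} = \frac{9}{4}$
$h = - \frac{3}{4}$ ($h = -2 + \left(\frac{4}{-4} + \frac{9}{4}\right) = -2 + \left(4 \left(- \frac{1}{4}\right) + \frac{9}{4}\right) = -2 + \left(-1 + \frac{9}{4}\right) = -2 + \frac{5}{4} = - \frac{3}{4} \approx -0.75$)
$t{\left(h \right)} - -34936 = \frac{125}{- \frac{3}{4}} - -34936 = 125 \left(- \frac{4}{3}\right) + 34936 = - \frac{500}{3} + 34936 = \frac{104308}{3}$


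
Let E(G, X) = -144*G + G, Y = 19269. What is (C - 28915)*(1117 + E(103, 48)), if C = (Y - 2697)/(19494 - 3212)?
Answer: 3204111379148/8141 ≈ 3.9358e+8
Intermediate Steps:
E(G, X) = -143*G
C = 8286/8141 (C = (19269 - 2697)/(19494 - 3212) = 16572/16282 = 16572*(1/16282) = 8286/8141 ≈ 1.0178)
(C - 28915)*(1117 + E(103, 48)) = (8286/8141 - 28915)*(1117 - 143*103) = -235388729*(1117 - 14729)/8141 = -235388729/8141*(-13612) = 3204111379148/8141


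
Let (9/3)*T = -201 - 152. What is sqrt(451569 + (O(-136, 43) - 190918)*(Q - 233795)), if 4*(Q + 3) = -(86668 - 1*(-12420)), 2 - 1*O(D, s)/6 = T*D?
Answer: sqrt(74189873109) ≈ 2.7238e+5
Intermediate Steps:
T = -353/3 (T = (-201 - 152)/3 = (1/3)*(-353) = -353/3 ≈ -117.67)
O(D, s) = 12 + 706*D (O(D, s) = 12 - (-706)*D = 12 + 706*D)
Q = -24775 (Q = -3 + (-(86668 - 1*(-12420)))/4 = -3 + (-(86668 + 12420))/4 = -3 + (-1*99088)/4 = -3 + (1/4)*(-99088) = -3 - 24772 = -24775)
sqrt(451569 + (O(-136, 43) - 190918)*(Q - 233795)) = sqrt(451569 + ((12 + 706*(-136)) - 190918)*(-24775 - 233795)) = sqrt(451569 + ((12 - 96016) - 190918)*(-258570)) = sqrt(451569 + (-96004 - 190918)*(-258570)) = sqrt(451569 - 286922*(-258570)) = sqrt(451569 + 74189421540) = sqrt(74189873109)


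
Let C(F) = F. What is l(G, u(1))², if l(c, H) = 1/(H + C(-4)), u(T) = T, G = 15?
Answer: ⅑ ≈ 0.11111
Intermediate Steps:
l(c, H) = 1/(-4 + H) (l(c, H) = 1/(H - 4) = 1/(-4 + H))
l(G, u(1))² = (1/(-4 + 1))² = (1/(-3))² = (-⅓)² = ⅑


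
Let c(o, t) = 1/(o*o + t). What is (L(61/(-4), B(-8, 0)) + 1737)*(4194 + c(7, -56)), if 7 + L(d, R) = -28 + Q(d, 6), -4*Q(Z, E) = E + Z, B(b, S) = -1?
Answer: 800536033/112 ≈ 7.1476e+6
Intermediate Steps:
Q(Z, E) = -E/4 - Z/4 (Q(Z, E) = -(E + Z)/4 = -E/4 - Z/4)
c(o, t) = 1/(t + o²) (c(o, t) = 1/(o² + t) = 1/(t + o²))
L(d, R) = -73/2 - d/4 (L(d, R) = -7 + (-28 + (-¼*6 - d/4)) = -7 + (-28 + (-3/2 - d/4)) = -7 + (-59/2 - d/4) = -73/2 - d/4)
(L(61/(-4), B(-8, 0)) + 1737)*(4194 + c(7, -56)) = ((-73/2 - 61/(4*(-4))) + 1737)*(4194 + 1/(-56 + 7²)) = ((-73/2 - 61*(-1)/(4*4)) + 1737)*(4194 + 1/(-56 + 49)) = ((-73/2 - ¼*(-61/4)) + 1737)*(4194 + 1/(-7)) = ((-73/2 + 61/16) + 1737)*(4194 - ⅐) = (-523/16 + 1737)*(29357/7) = (27269/16)*(29357/7) = 800536033/112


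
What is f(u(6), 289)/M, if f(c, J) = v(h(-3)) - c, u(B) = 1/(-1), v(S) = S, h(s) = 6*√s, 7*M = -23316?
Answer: -7/23316 - 7*I*√3/3886 ≈ -0.00030022 - 0.00312*I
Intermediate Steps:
M = -23316/7 (M = (⅐)*(-23316) = -23316/7 ≈ -3330.9)
u(B) = -1
f(c, J) = -c + 6*I*√3 (f(c, J) = 6*√(-3) - c = 6*(I*√3) - c = 6*I*√3 - c = -c + 6*I*√3)
f(u(6), 289)/M = (-1*(-1) + 6*I*√3)/(-23316/7) = (1 + 6*I*√3)*(-7/23316) = -7/23316 - 7*I*√3/3886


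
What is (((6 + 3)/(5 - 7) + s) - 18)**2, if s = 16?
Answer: 169/4 ≈ 42.250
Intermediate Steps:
(((6 + 3)/(5 - 7) + s) - 18)**2 = (((6 + 3)/(5 - 7) + 16) - 18)**2 = ((9/(-2) + 16) - 18)**2 = ((9*(-1/2) + 16) - 18)**2 = ((-9/2 + 16) - 18)**2 = (23/2 - 18)**2 = (-13/2)**2 = 169/4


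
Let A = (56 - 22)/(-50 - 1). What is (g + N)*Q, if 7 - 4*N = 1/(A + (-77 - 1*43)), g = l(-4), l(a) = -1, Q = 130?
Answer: 70785/724 ≈ 97.769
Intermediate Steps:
g = -1
A = -2/3 (A = 34/(-51) = 34*(-1/51) = -2/3 ≈ -0.66667)
N = 2537/1448 (N = 7/4 - 1/(4*(-2/3 + (-77 - 1*43))) = 7/4 - 1/(4*(-2/3 + (-77 - 43))) = 7/4 - 1/(4*(-2/3 - 120)) = 7/4 - 1/(4*(-362/3)) = 7/4 - 1/4*(-3/362) = 7/4 + 3/1448 = 2537/1448 ≈ 1.7521)
(g + N)*Q = (-1 + 2537/1448)*130 = (1089/1448)*130 = 70785/724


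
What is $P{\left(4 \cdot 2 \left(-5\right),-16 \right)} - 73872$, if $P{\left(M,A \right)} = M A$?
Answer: $-73232$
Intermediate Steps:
$P{\left(M,A \right)} = A M$
$P{\left(4 \cdot 2 \left(-5\right),-16 \right)} - 73872 = - 16 \cdot 4 \cdot 2 \left(-5\right) - 73872 = - 16 \cdot 8 \left(-5\right) - 73872 = \left(-16\right) \left(-40\right) - 73872 = 640 - 73872 = -73232$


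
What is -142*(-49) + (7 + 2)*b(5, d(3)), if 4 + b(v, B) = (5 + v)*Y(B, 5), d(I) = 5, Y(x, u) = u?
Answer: 7372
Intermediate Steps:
b(v, B) = 21 + 5*v (b(v, B) = -4 + (5 + v)*5 = -4 + (25 + 5*v) = 21 + 5*v)
-142*(-49) + (7 + 2)*b(5, d(3)) = -142*(-49) + (7 + 2)*(21 + 5*5) = 6958 + 9*(21 + 25) = 6958 + 9*46 = 6958 + 414 = 7372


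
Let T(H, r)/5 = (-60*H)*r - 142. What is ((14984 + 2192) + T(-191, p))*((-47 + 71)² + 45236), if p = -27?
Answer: -70121404808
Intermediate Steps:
T(H, r) = -710 - 300*H*r (T(H, r) = 5*((-60*H)*r - 142) = 5*(-60*H*r - 142) = 5*(-142 - 60*H*r) = -710 - 300*H*r)
((14984 + 2192) + T(-191, p))*((-47 + 71)² + 45236) = ((14984 + 2192) + (-710 - 300*(-191)*(-27)))*((-47 + 71)² + 45236) = (17176 + (-710 - 1547100))*(24² + 45236) = (17176 - 1547810)*(576 + 45236) = -1530634*45812 = -70121404808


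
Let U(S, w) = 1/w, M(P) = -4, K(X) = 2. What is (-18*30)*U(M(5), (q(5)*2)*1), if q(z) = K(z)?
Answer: -135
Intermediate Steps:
q(z) = 2
(-18*30)*U(M(5), (q(5)*2)*1) = (-18*30)/(((2*2)*1)) = -540/(4*1) = -540/4 = -540*¼ = -135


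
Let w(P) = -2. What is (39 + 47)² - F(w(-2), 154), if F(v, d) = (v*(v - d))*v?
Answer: 8020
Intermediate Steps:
F(v, d) = v²*(v - d)
(39 + 47)² - F(w(-2), 154) = (39 + 47)² - (-2)²*(-2 - 1*154) = 86² - 4*(-2 - 154) = 7396 - 4*(-156) = 7396 - 1*(-624) = 7396 + 624 = 8020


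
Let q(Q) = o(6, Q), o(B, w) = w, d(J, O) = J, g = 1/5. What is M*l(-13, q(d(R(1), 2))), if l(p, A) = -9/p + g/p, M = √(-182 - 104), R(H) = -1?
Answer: 44*I*√286/65 ≈ 11.448*I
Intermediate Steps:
g = ⅕ ≈ 0.20000
q(Q) = Q
M = I*√286 (M = √(-286) = I*√286 ≈ 16.912*I)
l(p, A) = -44/(5*p) (l(p, A) = -9/p + 1/(5*p) = -44/(5*p))
M*l(-13, q(d(R(1), 2))) = (I*√286)*(-44/5/(-13)) = (I*√286)*(-44/5*(-1/13)) = (I*√286)*(44/65) = 44*I*√286/65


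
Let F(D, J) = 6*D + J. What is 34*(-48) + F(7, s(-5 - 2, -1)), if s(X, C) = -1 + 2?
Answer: -1589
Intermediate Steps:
s(X, C) = 1
F(D, J) = J + 6*D
34*(-48) + F(7, s(-5 - 2, -1)) = 34*(-48) + (1 + 6*7) = -1632 + (1 + 42) = -1632 + 43 = -1589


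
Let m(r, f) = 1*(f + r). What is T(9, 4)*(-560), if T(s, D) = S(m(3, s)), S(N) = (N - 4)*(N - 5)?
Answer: -31360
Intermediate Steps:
m(r, f) = f + r
S(N) = (-5 + N)*(-4 + N) (S(N) = (-4 + N)*(-5 + N) = (-5 + N)*(-4 + N))
T(s, D) = -7 + (3 + s)² - 9*s (T(s, D) = 20 + (s + 3)² - 9*(s + 3) = 20 + (3 + s)² - 9*(3 + s) = 20 + (3 + s)² + (-27 - 9*s) = -7 + (3 + s)² - 9*s)
T(9, 4)*(-560) = (2 + 9² - 3*9)*(-560) = (2 + 81 - 27)*(-560) = 56*(-560) = -31360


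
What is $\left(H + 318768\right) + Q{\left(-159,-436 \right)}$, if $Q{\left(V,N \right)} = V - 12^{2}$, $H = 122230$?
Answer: $440695$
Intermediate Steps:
$Q{\left(V,N \right)} = -144 + V$ ($Q{\left(V,N \right)} = V - 144 = -144 + V$)
$\left(H + 318768\right) + Q{\left(-159,-436 \right)} = \left(122230 + 318768\right) - 303 = 440998 - 303 = 440695$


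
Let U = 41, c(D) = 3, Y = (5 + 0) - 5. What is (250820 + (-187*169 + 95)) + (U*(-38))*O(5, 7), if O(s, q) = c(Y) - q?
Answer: 225544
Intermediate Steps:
Y = 0 (Y = 5 - 5 = 0)
O(s, q) = 3 - q
(250820 + (-187*169 + 95)) + (U*(-38))*O(5, 7) = (250820 + (-187*169 + 95)) + (41*(-38))*(3 - 1*7) = (250820 + (-31603 + 95)) - 1558*(3 - 7) = (250820 - 31508) - 1558*(-4) = 219312 + 6232 = 225544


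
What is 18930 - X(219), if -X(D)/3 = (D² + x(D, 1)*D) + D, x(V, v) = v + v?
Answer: 164784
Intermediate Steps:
x(V, v) = 2*v
X(D) = -9*D - 3*D² (X(D) = -3*((D² + (2*1)*D) + D) = -3*((D² + 2*D) + D) = -3*(D² + 3*D) = -9*D - 3*D²)
18930 - X(219) = 18930 - (-3)*219*(3 + 219) = 18930 - (-3)*219*222 = 18930 - 1*(-145854) = 18930 + 145854 = 164784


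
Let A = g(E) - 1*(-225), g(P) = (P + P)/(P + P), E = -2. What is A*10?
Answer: 2260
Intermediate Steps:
g(P) = 1 (g(P) = (2*P)/((2*P)) = (2*P)*(1/(2*P)) = 1)
A = 226 (A = 1 - 1*(-225) = 1 + 225 = 226)
A*10 = 226*10 = 2260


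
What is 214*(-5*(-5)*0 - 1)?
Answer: -214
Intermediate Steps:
214*(-5*(-5)*0 - 1) = 214*(25*0 - 1) = 214*(0 - 1) = 214*(-1) = -214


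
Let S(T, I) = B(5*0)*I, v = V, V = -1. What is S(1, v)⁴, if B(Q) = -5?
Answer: 625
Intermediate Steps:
v = -1
S(T, I) = -5*I
S(1, v)⁴ = (-5*(-1))⁴ = 5⁴ = 625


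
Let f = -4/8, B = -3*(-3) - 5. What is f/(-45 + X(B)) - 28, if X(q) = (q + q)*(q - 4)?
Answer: -2519/90 ≈ -27.989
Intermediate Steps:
B = 4 (B = 9 - 5 = 4)
f = -½ (f = -4*⅛ = -½ ≈ -0.50000)
X(q) = 2*q*(-4 + q) (X(q) = (2*q)*(-4 + q) = 2*q*(-4 + q))
f/(-45 + X(B)) - 28 = -½/(-45 + 2*4*(-4 + 4)) - 28 = -½/(-45 + 2*4*0) - 28 = -½/(-45 + 0) - 28 = -½/(-45) - 28 = -1/45*(-½) - 28 = 1/90 - 28 = -2519/90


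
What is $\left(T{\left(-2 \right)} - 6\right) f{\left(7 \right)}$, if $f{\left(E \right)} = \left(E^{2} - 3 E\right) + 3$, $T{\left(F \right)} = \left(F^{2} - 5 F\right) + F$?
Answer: $186$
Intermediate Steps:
$T{\left(F \right)} = F^{2} - 4 F$
$f{\left(E \right)} = 3 + E^{2} - 3 E$
$\left(T{\left(-2 \right)} - 6\right) f{\left(7 \right)} = \left(- 2 \left(-4 - 2\right) - 6\right) \left(3 + 7^{2} - 21\right) = \left(\left(-2\right) \left(-6\right) - 6\right) \left(3 + 49 - 21\right) = \left(12 - 6\right) 31 = 6 \cdot 31 = 186$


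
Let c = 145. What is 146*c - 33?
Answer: 21137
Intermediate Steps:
146*c - 33 = 146*145 - 33 = 21170 - 33 = 21137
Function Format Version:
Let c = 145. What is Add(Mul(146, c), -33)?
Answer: 21137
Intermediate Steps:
Add(Mul(146, c), -33) = Add(Mul(146, 145), -33) = Add(21170, -33) = 21137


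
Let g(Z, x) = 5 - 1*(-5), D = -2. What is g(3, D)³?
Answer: 1000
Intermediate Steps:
g(Z, x) = 10 (g(Z, x) = 5 + 5 = 10)
g(3, D)³ = 10³ = 1000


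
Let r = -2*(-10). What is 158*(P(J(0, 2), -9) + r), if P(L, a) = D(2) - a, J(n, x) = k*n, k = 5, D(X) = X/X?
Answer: 4740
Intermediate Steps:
D(X) = 1
J(n, x) = 5*n
P(L, a) = 1 - a
r = 20
158*(P(J(0, 2), -9) + r) = 158*((1 - 1*(-9)) + 20) = 158*((1 + 9) + 20) = 158*(10 + 20) = 158*30 = 4740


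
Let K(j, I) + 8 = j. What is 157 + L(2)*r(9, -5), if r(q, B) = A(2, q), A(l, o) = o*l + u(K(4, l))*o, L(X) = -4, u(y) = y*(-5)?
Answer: -635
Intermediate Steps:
K(j, I) = -8 + j
u(y) = -5*y
A(l, o) = 20*o + l*o (A(l, o) = o*l + (-5*(-8 + 4))*o = l*o + (-5*(-4))*o = l*o + 20*o = 20*o + l*o)
r(q, B) = 22*q (r(q, B) = q*(20 + 2) = q*22 = 22*q)
157 + L(2)*r(9, -5) = 157 - 88*9 = 157 - 4*198 = 157 - 792 = -635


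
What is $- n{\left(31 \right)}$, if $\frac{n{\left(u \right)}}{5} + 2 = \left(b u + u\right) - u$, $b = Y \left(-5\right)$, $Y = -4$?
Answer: $-3090$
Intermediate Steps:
$b = 20$ ($b = \left(-4\right) \left(-5\right) = 20$)
$n{\left(u \right)} = -10 + 100 u$ ($n{\left(u \right)} = -10 + 5 \left(\left(20 u + u\right) - u\right) = -10 + 5 \left(21 u - u\right) = -10 + 5 \cdot 20 u = -10 + 100 u$)
$- n{\left(31 \right)} = - (-10 + 100 \cdot 31) = - (-10 + 3100) = \left(-1\right) 3090 = -3090$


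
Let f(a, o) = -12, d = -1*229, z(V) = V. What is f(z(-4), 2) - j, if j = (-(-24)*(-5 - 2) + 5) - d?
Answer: -78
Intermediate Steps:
d = -229
j = 66 (j = (-(-24)*(-5 - 2) + 5) - 1*(-229) = (-(-24)*(-7) + 5) + 229 = (-6*28 + 5) + 229 = (-168 + 5) + 229 = -163 + 229 = 66)
f(z(-4), 2) - j = -12 - 1*66 = -12 - 66 = -78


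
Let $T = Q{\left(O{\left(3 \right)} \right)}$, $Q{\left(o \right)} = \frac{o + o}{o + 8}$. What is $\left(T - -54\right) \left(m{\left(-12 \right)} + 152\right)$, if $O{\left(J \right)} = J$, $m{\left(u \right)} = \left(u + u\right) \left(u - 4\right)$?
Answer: $\frac{321600}{11} \approx 29236.0$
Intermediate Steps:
$m{\left(u \right)} = 2 u \left(-4 + u\right)$
$Q{\left(o \right)} = \frac{2 o}{8 + o}$
$T = \frac{6}{11}$ ($T = 2 \cdot 3 \frac{1}{8 + 3} = 2 \cdot 3 \cdot \frac{1}{11} = \frac{6}{11} \approx 0.54545$)
$\left(T - -54\right) \left(m{\left(-12 \right)} + 152\right) = \left(\frac{6}{11} - -54\right) \left(2 \left(-12\right) \left(-4 - 12\right) + 152\right) = \left(\frac{6}{11} + 54\right) \left(2 \left(-12\right) \left(-16\right) + 152\right) = \frac{600 \left(384 + 152\right)}{11} = \frac{600}{11} \cdot 536 = \frac{321600}{11}$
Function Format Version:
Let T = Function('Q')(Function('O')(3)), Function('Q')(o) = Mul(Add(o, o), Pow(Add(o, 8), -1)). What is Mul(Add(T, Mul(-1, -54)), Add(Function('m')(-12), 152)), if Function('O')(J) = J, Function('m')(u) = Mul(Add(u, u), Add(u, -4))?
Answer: Rational(321600, 11) ≈ 29236.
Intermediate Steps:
Function('m')(u) = Mul(2, u, Add(-4, u)) (Function('m')(u) = Mul(Mul(2, u), Add(-4, u)) = Mul(2, u, Add(-4, u)))
Function('Q')(o) = Mul(2, o, Pow(Add(8, o), -1)) (Function('Q')(o) = Mul(Mul(2, o), Pow(Add(8, o), -1)) = Mul(2, o, Pow(Add(8, o), -1)))
T = Rational(6, 11) (T = Mul(2, 3, Pow(Add(8, 3), -1)) = Mul(2, 3, Pow(11, -1)) = Mul(2, 3, Rational(1, 11)) = Rational(6, 11) ≈ 0.54545)
Mul(Add(T, Mul(-1, -54)), Add(Function('m')(-12), 152)) = Mul(Add(Rational(6, 11), Mul(-1, -54)), Add(Mul(2, -12, Add(-4, -12)), 152)) = Mul(Add(Rational(6, 11), 54), Add(Mul(2, -12, -16), 152)) = Mul(Rational(600, 11), Add(384, 152)) = Mul(Rational(600, 11), 536) = Rational(321600, 11)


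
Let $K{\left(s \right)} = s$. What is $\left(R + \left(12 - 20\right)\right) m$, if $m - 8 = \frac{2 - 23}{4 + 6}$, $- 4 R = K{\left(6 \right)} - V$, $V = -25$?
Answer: $- \frac{3717}{40} \approx -92.925$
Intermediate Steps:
$R = - \frac{31}{4}$ ($R = - \frac{6 - -25}{4} = - \frac{6 + 25}{4} = \left(- \frac{1}{4}\right) 31 = - \frac{31}{4} \approx -7.75$)
$m = \frac{59}{10}$ ($m = 8 + \frac{2 - 23}{4 + 6} = 8 - \frac{21}{10} = \frac{59}{10} \approx 5.9$)
$\left(R + \left(12 - 20\right)\right) m = \left(- \frac{31}{4} + \left(12 - 20\right)\right) \frac{59}{10} = \left(- \frac{31}{4} - 8\right) \frac{59}{10} = \left(- \frac{63}{4}\right) \frac{59}{10} = - \frac{3717}{40}$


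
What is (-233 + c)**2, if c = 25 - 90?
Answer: 88804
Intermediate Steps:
c = -65
(-233 + c)**2 = (-233 - 65)**2 = (-298)**2 = 88804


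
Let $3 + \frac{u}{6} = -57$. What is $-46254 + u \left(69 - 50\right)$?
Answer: $-53094$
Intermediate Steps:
$u = -360$ ($u = -18 + 6 \left(-57\right) = -18 - 342 = -360$)
$-46254 + u \left(69 - 50\right) = -46254 - 360 \left(69 - 50\right) = -46254 - 6840 = -53094$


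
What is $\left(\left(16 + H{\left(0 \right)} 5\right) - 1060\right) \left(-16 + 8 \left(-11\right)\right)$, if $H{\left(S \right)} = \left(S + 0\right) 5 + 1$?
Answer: $108056$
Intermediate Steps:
$H{\left(S \right)} = 1 + 5 S$ ($H{\left(S \right)} = S 5 + 1 = 5 S + 1 = 1 + 5 S$)
$\left(\left(16 + H{\left(0 \right)} 5\right) - 1060\right) \left(-16 + 8 \left(-11\right)\right) = \left(\left(16 + \left(1 + 5 \cdot 0\right) 5\right) - 1060\right) \left(-16 + 8 \left(-11\right)\right) = \left(\left(16 + \left(1 + 0\right) 5\right) - 1060\right) \left(-16 - 88\right) = \left(\left(16 + 1 \cdot 5\right) - 1060\right) \left(-104\right) = \left(\left(16 + 5\right) - 1060\right) \left(-104\right) = \left(21 - 1060\right) \left(-104\right) = \left(-1039\right) \left(-104\right) = 108056$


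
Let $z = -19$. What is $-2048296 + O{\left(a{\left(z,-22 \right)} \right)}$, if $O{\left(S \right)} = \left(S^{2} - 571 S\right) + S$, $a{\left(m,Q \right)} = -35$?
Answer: $-2027121$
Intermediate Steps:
$O{\left(S \right)} = S^{2} - 570 S$
$-2048296 + O{\left(a{\left(z,-22 \right)} \right)} = -2048296 - 35 \left(-570 - 35\right) = -2048296 - -21175 = -2048296 + 21175 = -2027121$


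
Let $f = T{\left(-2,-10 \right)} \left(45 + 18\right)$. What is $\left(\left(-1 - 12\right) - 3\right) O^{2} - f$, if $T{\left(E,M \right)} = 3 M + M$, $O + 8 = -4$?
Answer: $216$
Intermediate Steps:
$O = -12$ ($O = -8 - 4 = -12$)
$T{\left(E,M \right)} = 4 M$
$f = -2520$ ($f = 4 \left(-10\right) \left(45 + 18\right) = \left(-40\right) 63 = -2520$)
$\left(\left(-1 - 12\right) - 3\right) O^{2} - f = \left(\left(-1 - 12\right) - 3\right) \left(-12\right)^{2} - -2520 = \left(\left(-1 - 12\right) - 3\right) 144 + 2520 = \left(-13 - 3\right) 144 + 2520 = \left(-16\right) 144 + 2520 = -2304 + 2520 = 216$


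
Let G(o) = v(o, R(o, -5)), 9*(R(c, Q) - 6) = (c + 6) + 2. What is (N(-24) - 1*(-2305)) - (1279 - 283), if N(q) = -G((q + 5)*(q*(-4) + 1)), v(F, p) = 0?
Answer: 1309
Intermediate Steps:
R(c, Q) = 62/9 + c/9 (R(c, Q) = 6 + ((c + 6) + 2)/9 = 6 + ((6 + c) + 2)/9 = 6 + (8 + c)/9 = 6 + (8/9 + c/9) = 62/9 + c/9)
G(o) = 0
N(q) = 0 (N(q) = -1*0 = 0)
(N(-24) - 1*(-2305)) - (1279 - 283) = (0 - 1*(-2305)) - (1279 - 283) = (0 + 2305) - 1*996 = 2305 - 996 = 1309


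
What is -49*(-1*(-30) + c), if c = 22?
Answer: -2548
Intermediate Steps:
-49*(-1*(-30) + c) = -49*(-1*(-30) + 22) = -49*(30 + 22) = -49*52 = -2548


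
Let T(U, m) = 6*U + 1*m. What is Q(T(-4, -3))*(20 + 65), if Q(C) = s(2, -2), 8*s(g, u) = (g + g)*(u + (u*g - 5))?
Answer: -935/2 ≈ -467.50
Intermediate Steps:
s(g, u) = g*(-5 + u + g*u)/4 (s(g, u) = ((g + g)*(u + (u*g - 5)))/8 = ((2*g)*(u + (g*u - 5)))/8 = ((2*g)*(u + (-5 + g*u)))/8 = ((2*g)*(-5 + u + g*u))/8 = (2*g*(-5 + u + g*u))/8 = g*(-5 + u + g*u)/4)
T(U, m) = m + 6*U (T(U, m) = 6*U + m = m + 6*U)
Q(C) = -11/2 (Q(C) = (1/4)*2*(-5 - 2 + 2*(-2)) = (1/4)*2*(-5 - 2 - 4) = (1/4)*2*(-11) = -11/2)
Q(T(-4, -3))*(20 + 65) = -11*(20 + 65)/2 = -11/2*85 = -935/2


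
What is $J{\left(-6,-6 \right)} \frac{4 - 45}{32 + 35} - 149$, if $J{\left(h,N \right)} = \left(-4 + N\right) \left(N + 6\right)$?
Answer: $-149$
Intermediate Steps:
$J{\left(h,N \right)} = \left(-4 + N\right) \left(6 + N\right)$
$J{\left(-6,-6 \right)} \frac{4 - 45}{32 + 35} - 149 = \left(-24 + \left(-6\right)^{2} + 2 \left(-6\right)\right) \frac{4 - 45}{32 + 35} - 149 = \left(-24 + 36 - 12\right) \left(- \frac{41}{67}\right) - 149 = 0 \left(\left(-41\right) \frac{1}{67}\right) - 149 = 0 \left(- \frac{41}{67}\right) - 149 = 0 - 149 = -149$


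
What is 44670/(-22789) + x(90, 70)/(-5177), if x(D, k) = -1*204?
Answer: -226607634/117978653 ≈ -1.9208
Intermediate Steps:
x(D, k) = -204
44670/(-22789) + x(90, 70)/(-5177) = 44670/(-22789) - 204/(-5177) = 44670*(-1/22789) - 204*(-1/5177) = -44670/22789 + 204/5177 = -226607634/117978653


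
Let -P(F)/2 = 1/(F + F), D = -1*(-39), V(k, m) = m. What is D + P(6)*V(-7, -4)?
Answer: 119/3 ≈ 39.667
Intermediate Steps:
D = 39
P(F) = -1/F (P(F) = -2/(F + F) = -2*1/(2*F) = -1/F)
D + P(6)*V(-7, -4) = 39 - 1/6*(-4) = 39 + 2/3 = 119/3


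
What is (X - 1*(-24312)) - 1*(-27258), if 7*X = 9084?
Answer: 370074/7 ≈ 52868.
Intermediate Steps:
X = 9084/7 (X = (1/7)*9084 = 9084/7 ≈ 1297.7)
(X - 1*(-24312)) - 1*(-27258) = (9084/7 - 1*(-24312)) - 1*(-27258) = (9084/7 + 24312) + 27258 = 179268/7 + 27258 = 370074/7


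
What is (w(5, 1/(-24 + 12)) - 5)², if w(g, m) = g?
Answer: 0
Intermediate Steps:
(w(5, 1/(-24 + 12)) - 5)² = (5 - 5)² = 0² = 0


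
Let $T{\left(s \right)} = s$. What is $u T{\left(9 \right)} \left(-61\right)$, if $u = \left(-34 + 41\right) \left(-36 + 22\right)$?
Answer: $53802$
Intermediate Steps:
$u = -98$ ($u = 7 \left(-14\right) = -98$)
$u T{\left(9 \right)} \left(-61\right) = \left(-98\right) 9 \left(-61\right) = \left(-882\right) \left(-61\right) = 53802$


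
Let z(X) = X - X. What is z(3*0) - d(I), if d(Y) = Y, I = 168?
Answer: -168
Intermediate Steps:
z(X) = 0
z(3*0) - d(I) = 0 - 1*168 = 0 - 168 = -168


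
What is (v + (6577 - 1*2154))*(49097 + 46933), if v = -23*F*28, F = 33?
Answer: -1616088870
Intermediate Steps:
v = -21252 (v = -23*33*28 = -759*28 = -21252)
(v + (6577 - 1*2154))*(49097 + 46933) = (-21252 + (6577 - 1*2154))*(49097 + 46933) = (-21252 + (6577 - 2154))*96030 = (-21252 + 4423)*96030 = -16829*96030 = -1616088870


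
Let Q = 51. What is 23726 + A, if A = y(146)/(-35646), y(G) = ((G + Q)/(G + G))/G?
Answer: 36055459613275/1519660272 ≈ 23726.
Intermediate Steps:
y(G) = (51 + G)/(2*G²) (y(G) = ((G + 51)/(G + G))/G = ((51 + G)/((2*G)))/G = ((51 + G)*(1/(2*G)))/G = ((51 + G)/(2*G))/G = (51 + G)/(2*G²))
A = -197/1519660272 (A = ((½)*(51 + 146)/146²)/(-35646) = ((½)*(1/21316)*197)*(-1/35646) = (197/42632)*(-1/35646) = -197/1519660272 ≈ -1.2963e-7)
23726 + A = 23726 - 197/1519660272 = 36055459613275/1519660272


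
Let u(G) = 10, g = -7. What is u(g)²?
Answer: 100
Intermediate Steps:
u(g)² = 10² = 100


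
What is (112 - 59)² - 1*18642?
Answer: -15833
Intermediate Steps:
(112 - 59)² - 1*18642 = 53² - 18642 = 2809 - 18642 = -15833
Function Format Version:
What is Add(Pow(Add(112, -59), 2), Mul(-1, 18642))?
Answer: -15833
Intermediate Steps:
Add(Pow(Add(112, -59), 2), Mul(-1, 18642)) = Add(Pow(53, 2), -18642) = Add(2809, -18642) = -15833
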